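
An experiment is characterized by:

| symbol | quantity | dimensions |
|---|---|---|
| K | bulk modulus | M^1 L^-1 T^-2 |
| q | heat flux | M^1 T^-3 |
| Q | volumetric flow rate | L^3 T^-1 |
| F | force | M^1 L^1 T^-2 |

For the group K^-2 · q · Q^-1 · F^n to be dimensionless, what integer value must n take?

Balance the M exponent: (1)·n from F, plus −2·(1) + (1) − (0) = -1 from the rest, must sum to zero.
n − 1 = 0, so n = 1.

1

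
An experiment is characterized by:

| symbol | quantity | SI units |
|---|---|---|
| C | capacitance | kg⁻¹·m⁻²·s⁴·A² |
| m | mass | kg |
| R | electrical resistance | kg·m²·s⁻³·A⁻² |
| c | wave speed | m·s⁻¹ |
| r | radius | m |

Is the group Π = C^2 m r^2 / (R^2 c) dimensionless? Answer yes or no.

no

Sum the exponent of each base dimension across the product:
  M: 2·[C]_M + [m]_M − 2·[R]_M − [c]_M + 2·[r]_M = 2·(-1) + (1) − 2·(1) − (0) + 2·(0) = -3
  L: 2·[C]_L + [m]_L − 2·[R]_L − [c]_L + 2·[r]_L = 2·(-2) + (0) − 2·(2) − (1) + 2·(1) = -7
  T: 2·[C]_T + [m]_T − 2·[R]_T − [c]_T + 2·[r]_T = 2·(4) + (0) − 2·(-3) − (-1) + 2·(0) = 15
  I: 2·[C]_I + [m]_I − 2·[R]_I − [c]_I + 2·[r]_I = 2·(2) + (0) − 2·(-2) − (0) + 2·(0) = 8
Net dimensions [M⁻³ L⁻⁷ T¹⁵ I⁸] ≠ [1] — not dimensionless.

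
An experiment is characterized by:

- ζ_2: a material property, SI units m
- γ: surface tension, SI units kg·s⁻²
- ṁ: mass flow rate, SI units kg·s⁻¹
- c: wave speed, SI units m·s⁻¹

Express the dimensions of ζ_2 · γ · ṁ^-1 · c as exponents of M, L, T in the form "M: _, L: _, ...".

M: 0, L: 2, T: -2

Collect each base-dimension exponent across the product:
  M: (0) + (1) − (1) + (0) = 0
  L: (1) + (0) − (0) + (1) = 2
  T: (0) + (-2) − (-1) + (-1) = -2
So the dimensions are [L² T⁻²].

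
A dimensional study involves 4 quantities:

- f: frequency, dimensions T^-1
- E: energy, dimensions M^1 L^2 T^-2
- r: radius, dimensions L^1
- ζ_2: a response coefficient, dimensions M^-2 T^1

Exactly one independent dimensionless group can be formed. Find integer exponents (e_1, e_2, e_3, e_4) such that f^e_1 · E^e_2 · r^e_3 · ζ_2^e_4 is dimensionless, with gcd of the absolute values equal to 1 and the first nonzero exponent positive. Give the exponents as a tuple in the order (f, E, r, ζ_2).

M: e_1·(0) + e_2·(1) + e_3·(0) + e_4·(-2) = 0
L: e_1·(0) + e_2·(2) + e_3·(1) + e_4·(0) = 0
T: e_1·(-1) + e_2·(-2) + e_3·(0) + e_4·(1) = 0
Solving this homogeneous linear system for the smallest-integer solution (first nonzero entry positive) gives (3, -2, 4, -1).

(3, -2, 4, -1)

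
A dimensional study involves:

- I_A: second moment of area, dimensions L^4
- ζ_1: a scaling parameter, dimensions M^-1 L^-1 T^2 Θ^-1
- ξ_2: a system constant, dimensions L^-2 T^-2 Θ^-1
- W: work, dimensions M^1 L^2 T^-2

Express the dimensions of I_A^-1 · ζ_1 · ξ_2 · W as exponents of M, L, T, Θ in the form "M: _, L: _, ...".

Collect each base-dimension exponent across the product:
  M: −(0) + (-1) + (0) + (1) = 0
  L: −(4) + (-1) + (-2) + (2) = -5
  T: −(0) + (2) + (-2) + (-2) = -2
  Θ: −(0) + (-1) + (-1) + (0) = -2
So the dimensions are [L⁻⁵ T⁻² Θ⁻²].

M: 0, L: -5, T: -2, Θ: -2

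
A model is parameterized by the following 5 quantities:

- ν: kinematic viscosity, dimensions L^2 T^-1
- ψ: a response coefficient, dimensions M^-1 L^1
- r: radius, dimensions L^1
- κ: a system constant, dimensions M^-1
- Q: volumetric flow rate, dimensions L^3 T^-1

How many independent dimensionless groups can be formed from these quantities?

There are 5 variables and 3 base dimensions (M, L, T).
The dimension matrix has rank 3.
Independent dimensionless groups: 5 − 3 = 2.

2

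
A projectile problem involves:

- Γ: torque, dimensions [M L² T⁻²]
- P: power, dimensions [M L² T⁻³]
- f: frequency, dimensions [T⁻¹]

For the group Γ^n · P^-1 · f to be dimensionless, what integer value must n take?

1

Balance the M exponent: (1)·n from Γ, plus −(1) + (0) = -1 from the rest, must sum to zero.
n − 1 = 0, so n = 1.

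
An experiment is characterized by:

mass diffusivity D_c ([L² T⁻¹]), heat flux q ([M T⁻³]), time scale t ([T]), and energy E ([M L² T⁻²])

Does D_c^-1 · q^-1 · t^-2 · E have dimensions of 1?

yes

Sum the exponent of each base dimension across the product:
  M: −[D_c]_M − [q]_M − 2·[t]_M + [E]_M = −(0) − (1) − 2·(0) + (1) = 0
  L: −[D_c]_L − [q]_L − 2·[t]_L + [E]_L = −(2) − (0) − 2·(0) + (2) = 0
  T: −[D_c]_T − [q]_T − 2·[t]_T + [E]_T = −(-1) − (-3) − 2·(1) + (-2) = 0
All base exponents vanish — dimensionless.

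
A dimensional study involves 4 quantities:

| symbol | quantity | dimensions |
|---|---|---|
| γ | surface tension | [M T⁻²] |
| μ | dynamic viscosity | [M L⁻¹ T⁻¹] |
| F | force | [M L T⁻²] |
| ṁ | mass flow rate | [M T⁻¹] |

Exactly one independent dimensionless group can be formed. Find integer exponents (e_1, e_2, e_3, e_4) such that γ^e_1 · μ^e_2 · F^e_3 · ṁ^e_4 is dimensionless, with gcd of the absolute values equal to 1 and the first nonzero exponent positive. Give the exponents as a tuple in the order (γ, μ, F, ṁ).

(1, -1, -1, 1)

M: e_1·(1) + e_2·(1) + e_3·(1) + e_4·(1) = 0
L: e_1·(0) + e_2·(-1) + e_3·(1) + e_4·(0) = 0
T: e_1·(-2) + e_2·(-1) + e_3·(-2) + e_4·(-1) = 0
Solving this homogeneous linear system for the smallest-integer solution (first nonzero entry positive) gives (1, -1, -1, 1).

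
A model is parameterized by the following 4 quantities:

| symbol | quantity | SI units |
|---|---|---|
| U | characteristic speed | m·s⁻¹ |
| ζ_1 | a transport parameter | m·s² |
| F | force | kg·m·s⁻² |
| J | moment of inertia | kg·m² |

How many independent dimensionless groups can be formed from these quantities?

There are 4 variables and 3 base dimensions (M, L, T).
The dimension matrix has rank 3.
Independent dimensionless groups: 4 − 3 = 1.

1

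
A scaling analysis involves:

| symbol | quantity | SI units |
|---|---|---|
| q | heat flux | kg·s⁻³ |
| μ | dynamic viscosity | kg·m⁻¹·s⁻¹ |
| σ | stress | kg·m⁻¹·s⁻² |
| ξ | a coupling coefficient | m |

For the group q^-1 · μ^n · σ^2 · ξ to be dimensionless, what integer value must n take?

Balance the M exponent: (1)·n from μ, plus −(1) + 2·(1) + (0) = 1 from the rest, must sum to zero.
n + 1 = 0, so n = -1.

-1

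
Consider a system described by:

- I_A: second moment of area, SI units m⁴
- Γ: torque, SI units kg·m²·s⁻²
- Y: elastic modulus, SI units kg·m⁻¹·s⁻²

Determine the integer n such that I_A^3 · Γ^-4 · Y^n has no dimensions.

4

Balance the M exponent: (1)·n from Y, plus 3·(0) − 4·(1) = -4 from the rest, must sum to zero.
n − 4 = 0, so n = 4.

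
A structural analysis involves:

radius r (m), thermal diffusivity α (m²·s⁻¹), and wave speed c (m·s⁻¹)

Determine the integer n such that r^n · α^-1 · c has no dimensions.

Balance the L exponent: (1)·n from r, plus −(2) + (1) = -1 from the rest, must sum to zero.
n − 1 = 0, so n = 1.

1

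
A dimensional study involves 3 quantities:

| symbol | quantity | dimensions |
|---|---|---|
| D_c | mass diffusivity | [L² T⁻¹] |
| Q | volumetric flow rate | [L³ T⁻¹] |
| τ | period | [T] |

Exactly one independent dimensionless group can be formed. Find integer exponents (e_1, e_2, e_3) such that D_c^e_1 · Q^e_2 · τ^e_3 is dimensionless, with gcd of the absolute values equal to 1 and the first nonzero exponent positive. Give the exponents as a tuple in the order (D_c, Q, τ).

(3, -2, 1)

L: e_1·(2) + e_2·(3) + e_3·(0) = 0
T: e_1·(-1) + e_2·(-1) + e_3·(1) = 0
Solving this homogeneous linear system for the smallest-integer solution (first nonzero entry positive) gives (3, -2, 1).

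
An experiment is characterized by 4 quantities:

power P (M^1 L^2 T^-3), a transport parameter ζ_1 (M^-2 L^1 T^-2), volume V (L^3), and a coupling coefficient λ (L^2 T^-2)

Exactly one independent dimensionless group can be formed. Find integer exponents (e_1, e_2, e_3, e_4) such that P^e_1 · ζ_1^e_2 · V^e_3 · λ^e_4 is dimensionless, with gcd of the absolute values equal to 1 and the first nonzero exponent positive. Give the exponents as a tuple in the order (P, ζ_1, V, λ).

M: e_1·(1) + e_2·(-2) + e_3·(0) + e_4·(0) = 0
L: e_1·(2) + e_2·(1) + e_3·(3) + e_4·(2) = 0
T: e_1·(-3) + e_2·(-2) + e_3·(0) + e_4·(-2) = 0
Solving this homogeneous linear system for the smallest-integer solution (first nonzero entry positive) gives (2, 1, 1, -4).

(2, 1, 1, -4)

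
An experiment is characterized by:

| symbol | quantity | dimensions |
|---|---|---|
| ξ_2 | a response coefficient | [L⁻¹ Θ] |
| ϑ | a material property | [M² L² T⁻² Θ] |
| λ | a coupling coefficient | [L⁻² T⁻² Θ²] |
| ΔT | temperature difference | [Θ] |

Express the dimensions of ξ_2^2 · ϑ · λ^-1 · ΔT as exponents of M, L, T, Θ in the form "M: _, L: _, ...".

Collect each base-dimension exponent across the product:
  M: 2·(0) + (2) − (0) + (0) = 2
  L: 2·(-1) + (2) − (-2) + (0) = 2
  T: 2·(0) + (-2) − (-2) + (0) = 0
  Θ: 2·(1) + (1) − (2) + (1) = 2
So the dimensions are [M² L² Θ²].

M: 2, L: 2, T: 0, Θ: 2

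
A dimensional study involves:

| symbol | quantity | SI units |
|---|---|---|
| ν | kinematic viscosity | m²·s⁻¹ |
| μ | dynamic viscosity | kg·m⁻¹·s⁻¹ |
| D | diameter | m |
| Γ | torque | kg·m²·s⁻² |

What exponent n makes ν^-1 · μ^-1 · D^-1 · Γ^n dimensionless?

1

Balance the M exponent: (1)·n from Γ, plus −(0) − (1) − (0) = -1 from the rest, must sum to zero.
n − 1 = 0, so n = 1.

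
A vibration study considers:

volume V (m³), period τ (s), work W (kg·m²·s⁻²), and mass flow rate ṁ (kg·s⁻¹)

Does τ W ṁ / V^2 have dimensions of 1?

Sum the exponent of each base dimension across the product:
  M: −2·[V]_M + [τ]_M + [W]_M + [ṁ]_M = −2·(0) + (0) + (1) + (1) = 2
  L: −2·[V]_L + [τ]_L + [W]_L + [ṁ]_L = −2·(3) + (0) + (2) + (0) = -4
  T: −2·[V]_T + [τ]_T + [W]_T + [ṁ]_T = −2·(0) + (1) + (-2) + (-1) = -2
Net dimensions [M² L⁻⁴ T⁻²] ≠ [1] — not dimensionless.

no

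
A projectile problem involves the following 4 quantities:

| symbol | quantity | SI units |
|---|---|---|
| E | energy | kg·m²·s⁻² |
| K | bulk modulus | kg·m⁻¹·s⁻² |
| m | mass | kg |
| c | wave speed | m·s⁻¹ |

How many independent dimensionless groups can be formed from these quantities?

There are 4 variables and 3 base dimensions (M, L, T).
The dimension matrix has rank 3.
Independent dimensionless groups: 4 − 3 = 1.

1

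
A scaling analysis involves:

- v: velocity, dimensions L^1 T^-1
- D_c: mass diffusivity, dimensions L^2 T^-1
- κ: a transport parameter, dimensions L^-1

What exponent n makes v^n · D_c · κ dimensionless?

-1

Balance the L exponent: (1)·n from v, plus (2) + (-1) = 1 from the rest, must sum to zero.
n + 1 = 0, so n = -1.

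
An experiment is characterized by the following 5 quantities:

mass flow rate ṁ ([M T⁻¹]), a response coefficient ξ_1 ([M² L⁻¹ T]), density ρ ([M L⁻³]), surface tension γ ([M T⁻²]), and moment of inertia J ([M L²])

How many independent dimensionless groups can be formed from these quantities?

2

There are 5 variables and 3 base dimensions (M, L, T).
The dimension matrix has rank 3.
Independent dimensionless groups: 5 − 3 = 2.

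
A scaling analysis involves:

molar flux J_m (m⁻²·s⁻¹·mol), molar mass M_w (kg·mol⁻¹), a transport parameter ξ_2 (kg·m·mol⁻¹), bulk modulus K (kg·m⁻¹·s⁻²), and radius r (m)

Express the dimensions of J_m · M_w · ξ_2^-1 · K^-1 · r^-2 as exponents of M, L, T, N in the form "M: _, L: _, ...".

Collect each base-dimension exponent across the product:
  M: (0) + (1) − (1) − (1) − 2·(0) = -1
  L: (-2) + (0) − (1) − (-1) − 2·(1) = -4
  T: (-1) + (0) − (0) − (-2) − 2·(0) = 1
  N: (1) + (-1) − (-1) − (0) − 2·(0) = 1
So the dimensions are [M⁻¹ L⁻⁴ T N].

M: -1, L: -4, T: 1, N: 1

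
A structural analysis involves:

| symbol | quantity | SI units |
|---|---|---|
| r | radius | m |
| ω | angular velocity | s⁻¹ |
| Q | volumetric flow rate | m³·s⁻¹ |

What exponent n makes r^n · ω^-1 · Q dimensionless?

-3

Balance the L exponent: (1)·n from r, plus −(0) + (3) = 3 from the rest, must sum to zero.
n + 3 = 0, so n = -3.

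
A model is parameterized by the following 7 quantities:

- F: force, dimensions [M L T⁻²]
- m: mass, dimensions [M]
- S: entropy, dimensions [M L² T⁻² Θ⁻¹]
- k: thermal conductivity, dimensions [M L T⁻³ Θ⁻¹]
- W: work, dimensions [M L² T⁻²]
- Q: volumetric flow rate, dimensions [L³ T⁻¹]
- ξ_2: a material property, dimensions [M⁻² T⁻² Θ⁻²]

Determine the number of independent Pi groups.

There are 7 variables and 4 base dimensions (M, L, T, Θ).
The dimension matrix has rank 4.
Independent dimensionless groups: 7 − 4 = 3.

3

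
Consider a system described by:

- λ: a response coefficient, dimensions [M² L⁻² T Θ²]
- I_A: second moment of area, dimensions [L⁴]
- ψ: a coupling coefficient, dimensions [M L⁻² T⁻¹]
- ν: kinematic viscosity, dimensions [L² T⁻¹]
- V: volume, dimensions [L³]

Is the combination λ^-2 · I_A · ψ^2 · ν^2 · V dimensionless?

no

Sum the exponent of each base dimension across the product:
  M: −2·[λ]_M + [I_A]_M + 2·[ψ]_M + 2·[ν]_M + [V]_M = −2·(2) + (0) + 2·(1) + 2·(0) + (0) = -2
  L: −2·[λ]_L + [I_A]_L + 2·[ψ]_L + 2·[ν]_L + [V]_L = −2·(-2) + (4) + 2·(-2) + 2·(2) + (3) = 11
  T: −2·[λ]_T + [I_A]_T + 2·[ψ]_T + 2·[ν]_T + [V]_T = −2·(1) + (0) + 2·(-1) + 2·(-1) + (0) = -6
  Θ: −2·[λ]_Θ + [I_A]_Θ + 2·[ψ]_Θ + 2·[ν]_Θ + [V]_Θ = −2·(2) + (0) + 2·(0) + 2·(0) + (0) = -4
Net dimensions [M⁻² L¹¹ T⁻⁶ Θ⁻⁴] ≠ [1] — not dimensionless.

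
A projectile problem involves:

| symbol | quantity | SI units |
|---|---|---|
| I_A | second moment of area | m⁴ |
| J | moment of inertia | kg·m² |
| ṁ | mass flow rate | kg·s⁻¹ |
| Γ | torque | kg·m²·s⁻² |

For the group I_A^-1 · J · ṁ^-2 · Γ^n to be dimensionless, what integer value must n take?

1

Balance the M exponent: (1)·n from Γ, plus −(0) + (1) − 2·(1) = -1 from the rest, must sum to zero.
n − 1 = 0, so n = 1.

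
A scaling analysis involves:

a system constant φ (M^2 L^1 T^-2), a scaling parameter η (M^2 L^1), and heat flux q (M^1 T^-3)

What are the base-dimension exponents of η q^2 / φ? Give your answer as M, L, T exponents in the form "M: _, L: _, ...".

M: 2, L: 0, T: -4

Collect each base-dimension exponent across the product:
  M: −(2) + (2) + 2·(1) = 2
  L: −(1) + (1) + 2·(0) = 0
  T: −(-2) + (0) + 2·(-3) = -4
So the dimensions are [M² T⁻⁴].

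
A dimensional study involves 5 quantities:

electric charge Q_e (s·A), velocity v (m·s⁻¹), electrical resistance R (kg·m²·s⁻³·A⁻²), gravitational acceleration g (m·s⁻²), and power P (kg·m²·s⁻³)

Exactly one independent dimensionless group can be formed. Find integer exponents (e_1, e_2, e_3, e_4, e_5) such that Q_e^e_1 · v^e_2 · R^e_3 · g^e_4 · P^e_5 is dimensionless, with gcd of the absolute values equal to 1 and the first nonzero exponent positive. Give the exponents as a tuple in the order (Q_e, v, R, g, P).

(2, -2, 1, 2, -1)

M: e_1·(0) + e_2·(0) + e_3·(1) + e_4·(0) + e_5·(1) = 0
L: e_1·(0) + e_2·(1) + e_3·(2) + e_4·(1) + e_5·(2) = 0
T: e_1·(1) + e_2·(-1) + e_3·(-3) + e_4·(-2) + e_5·(-3) = 0
I: e_1·(1) + e_2·(0) + e_3·(-2) + e_4·(0) + e_5·(0) = 0
Solving this homogeneous linear system for the smallest-integer solution (first nonzero entry positive) gives (2, -2, 1, 2, -1).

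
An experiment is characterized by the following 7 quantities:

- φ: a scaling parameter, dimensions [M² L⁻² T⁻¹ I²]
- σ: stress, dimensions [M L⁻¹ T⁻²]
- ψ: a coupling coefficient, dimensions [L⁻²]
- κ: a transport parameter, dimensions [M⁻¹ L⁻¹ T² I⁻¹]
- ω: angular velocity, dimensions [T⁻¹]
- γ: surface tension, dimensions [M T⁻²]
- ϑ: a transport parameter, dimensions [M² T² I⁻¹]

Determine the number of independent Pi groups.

3

There are 7 variables and 4 base dimensions (M, L, T, I).
The dimension matrix has rank 4.
Independent dimensionless groups: 7 − 4 = 3.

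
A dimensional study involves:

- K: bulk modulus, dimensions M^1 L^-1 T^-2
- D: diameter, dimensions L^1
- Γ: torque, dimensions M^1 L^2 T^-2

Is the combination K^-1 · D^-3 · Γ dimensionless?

yes

Sum the exponent of each base dimension across the product:
  M: −[K]_M − 3·[D]_M + [Γ]_M = −(1) − 3·(0) + (1) = 0
  L: −[K]_L − 3·[D]_L + [Γ]_L = −(-1) − 3·(1) + (2) = 0
  T: −[K]_T − 3·[D]_T + [Γ]_T = −(-2) − 3·(0) + (-2) = 0
All base exponents vanish — dimensionless.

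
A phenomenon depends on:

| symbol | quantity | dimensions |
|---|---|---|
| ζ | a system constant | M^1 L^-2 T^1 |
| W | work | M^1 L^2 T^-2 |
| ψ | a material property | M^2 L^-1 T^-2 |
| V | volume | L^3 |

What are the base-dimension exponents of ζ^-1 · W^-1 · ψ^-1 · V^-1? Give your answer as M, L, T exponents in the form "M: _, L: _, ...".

M: -4, L: -2, T: 3

Collect each base-dimension exponent across the product:
  M: −(1) − (1) − (2) − (0) = -4
  L: −(-2) − (2) − (-1) − (3) = -2
  T: −(1) − (-2) − (-2) − (0) = 3
So the dimensions are [M⁻⁴ L⁻² T³].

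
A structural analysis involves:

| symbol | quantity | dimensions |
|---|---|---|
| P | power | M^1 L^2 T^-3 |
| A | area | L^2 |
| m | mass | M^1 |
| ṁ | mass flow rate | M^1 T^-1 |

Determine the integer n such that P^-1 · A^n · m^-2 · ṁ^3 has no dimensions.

Balance the L exponent: (2)·n from A, plus −(2) − 2·(0) + 3·(0) = -2 from the rest, must sum to zero.
2n − 2 = 0, so n = 1.

1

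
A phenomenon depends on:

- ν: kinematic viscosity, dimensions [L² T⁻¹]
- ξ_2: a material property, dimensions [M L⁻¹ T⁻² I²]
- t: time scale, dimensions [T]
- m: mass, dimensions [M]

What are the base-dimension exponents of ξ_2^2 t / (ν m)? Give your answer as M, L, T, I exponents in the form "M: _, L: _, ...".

Collect each base-dimension exponent across the product:
  M: −(0) + 2·(1) + (0) − (1) = 1
  L: −(2) + 2·(-1) + (0) − (0) = -4
  T: −(-1) + 2·(-2) + (1) − (0) = -2
  I: −(0) + 2·(2) + (0) − (0) = 4
So the dimensions are [M L⁻⁴ T⁻² I⁴].

M: 1, L: -4, T: -2, I: 4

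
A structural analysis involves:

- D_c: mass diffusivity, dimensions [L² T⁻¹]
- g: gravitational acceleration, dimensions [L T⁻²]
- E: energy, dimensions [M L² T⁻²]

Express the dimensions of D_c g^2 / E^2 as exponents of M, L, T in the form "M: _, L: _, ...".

Collect each base-dimension exponent across the product:
  M: (0) + 2·(0) − 2·(1) = -2
  L: (2) + 2·(1) − 2·(2) = 0
  T: (-1) + 2·(-2) − 2·(-2) = -1
So the dimensions are [M⁻² T⁻¹].

M: -2, L: 0, T: -1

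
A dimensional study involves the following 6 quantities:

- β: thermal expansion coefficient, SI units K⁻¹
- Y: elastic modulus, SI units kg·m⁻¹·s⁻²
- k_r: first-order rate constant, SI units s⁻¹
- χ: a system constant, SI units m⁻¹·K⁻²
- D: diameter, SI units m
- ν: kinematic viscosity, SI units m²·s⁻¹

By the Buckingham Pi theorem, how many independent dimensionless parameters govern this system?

There are 6 variables and 4 base dimensions (M, L, T, Θ).
The dimension matrix has rank 4.
Independent dimensionless groups: 6 − 4 = 2.

2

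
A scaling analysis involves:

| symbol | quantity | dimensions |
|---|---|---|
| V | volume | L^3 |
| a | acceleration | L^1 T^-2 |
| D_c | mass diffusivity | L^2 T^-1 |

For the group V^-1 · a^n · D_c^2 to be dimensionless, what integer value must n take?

-1

Balance the L exponent: (1)·n from a, plus −(3) + 2·(2) = 1 from the rest, must sum to zero.
n + 1 = 0, so n = -1.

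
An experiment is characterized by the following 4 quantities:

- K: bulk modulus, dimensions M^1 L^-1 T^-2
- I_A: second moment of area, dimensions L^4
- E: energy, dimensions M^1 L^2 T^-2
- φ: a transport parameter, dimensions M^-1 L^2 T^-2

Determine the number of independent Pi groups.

1

There are 4 variables and 3 base dimensions (M, L, T).
The dimension matrix has rank 3.
Independent dimensionless groups: 4 − 3 = 1.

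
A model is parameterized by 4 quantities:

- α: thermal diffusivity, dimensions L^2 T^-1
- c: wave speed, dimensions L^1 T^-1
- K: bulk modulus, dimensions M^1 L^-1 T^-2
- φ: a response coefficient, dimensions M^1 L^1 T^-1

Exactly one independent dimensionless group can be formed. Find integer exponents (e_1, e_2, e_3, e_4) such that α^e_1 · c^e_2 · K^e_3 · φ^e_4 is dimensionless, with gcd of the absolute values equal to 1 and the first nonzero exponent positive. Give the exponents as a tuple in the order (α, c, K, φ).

M: e_1·(0) + e_2·(0) + e_3·(1) + e_4·(1) = 0
L: e_1·(2) + e_2·(1) + e_3·(-1) + e_4·(1) = 0
T: e_1·(-1) + e_2·(-1) + e_3·(-2) + e_4·(-1) = 0
Solving this homogeneous linear system for the smallest-integer solution (first nonzero entry positive) gives (3, -4, 1, -1).

(3, -4, 1, -1)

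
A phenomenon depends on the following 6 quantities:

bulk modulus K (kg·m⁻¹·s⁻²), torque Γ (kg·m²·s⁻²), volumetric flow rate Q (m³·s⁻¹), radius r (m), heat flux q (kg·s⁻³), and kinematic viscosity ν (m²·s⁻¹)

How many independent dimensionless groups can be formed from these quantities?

There are 6 variables and 3 base dimensions (M, L, T).
The dimension matrix has rank 3.
Independent dimensionless groups: 6 − 3 = 3.

3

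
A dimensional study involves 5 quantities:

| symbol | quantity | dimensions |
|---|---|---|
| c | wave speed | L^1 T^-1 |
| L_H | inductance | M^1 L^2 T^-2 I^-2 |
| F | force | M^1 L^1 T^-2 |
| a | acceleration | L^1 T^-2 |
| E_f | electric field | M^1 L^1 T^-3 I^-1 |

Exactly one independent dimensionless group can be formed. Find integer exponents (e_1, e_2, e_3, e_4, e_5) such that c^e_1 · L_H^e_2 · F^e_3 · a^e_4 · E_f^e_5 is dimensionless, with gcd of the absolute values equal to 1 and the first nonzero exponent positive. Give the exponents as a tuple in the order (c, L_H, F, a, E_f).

(4, -1, -1, -3, 2)

M: e_1·(0) + e_2·(1) + e_3·(1) + e_4·(0) + e_5·(1) = 0
L: e_1·(1) + e_2·(2) + e_3·(1) + e_4·(1) + e_5·(1) = 0
T: e_1·(-1) + e_2·(-2) + e_3·(-2) + e_4·(-2) + e_5·(-3) = 0
I: e_1·(0) + e_2·(-2) + e_3·(0) + e_4·(0) + e_5·(-1) = 0
Solving this homogeneous linear system for the smallest-integer solution (first nonzero entry positive) gives (4, -1, -1, -3, 2).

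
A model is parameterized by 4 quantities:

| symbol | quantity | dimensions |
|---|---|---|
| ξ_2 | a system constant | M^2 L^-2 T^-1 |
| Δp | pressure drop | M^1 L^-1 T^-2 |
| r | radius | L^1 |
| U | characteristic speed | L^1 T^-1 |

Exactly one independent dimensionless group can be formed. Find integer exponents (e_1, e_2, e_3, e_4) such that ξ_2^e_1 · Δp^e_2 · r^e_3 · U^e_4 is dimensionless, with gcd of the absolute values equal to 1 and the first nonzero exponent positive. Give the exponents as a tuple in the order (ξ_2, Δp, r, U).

M: e_1·(2) + e_2·(1) + e_3·(0) + e_4·(0) = 0
L: e_1·(-2) + e_2·(-1) + e_3·(1) + e_4·(1) = 0
T: e_1·(-1) + e_2·(-2) + e_3·(0) + e_4·(-1) = 0
Solving this homogeneous linear system for the smallest-integer solution (first nonzero entry positive) gives (1, -2, -3, 3).

(1, -2, -3, 3)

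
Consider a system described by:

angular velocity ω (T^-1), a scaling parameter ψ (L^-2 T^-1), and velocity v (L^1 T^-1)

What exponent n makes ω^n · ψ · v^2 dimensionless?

Balance the T exponent: (-1)·n from ω, plus (-1) + 2·(-1) = -3 from the rest, must sum to zero.
−n − 3 = 0, so n = -3.

-3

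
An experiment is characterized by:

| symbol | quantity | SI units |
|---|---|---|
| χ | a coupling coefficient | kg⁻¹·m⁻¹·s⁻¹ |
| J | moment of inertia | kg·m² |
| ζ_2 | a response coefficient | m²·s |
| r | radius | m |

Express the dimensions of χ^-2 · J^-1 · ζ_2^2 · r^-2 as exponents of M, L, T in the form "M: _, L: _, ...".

M: 1, L: 2, T: 4

Collect each base-dimension exponent across the product:
  M: −2·(-1) − (1) + 2·(0) − 2·(0) = 1
  L: −2·(-1) − (2) + 2·(2) − 2·(1) = 2
  T: −2·(-1) − (0) + 2·(1) − 2·(0) = 4
So the dimensions are [M L² T⁴].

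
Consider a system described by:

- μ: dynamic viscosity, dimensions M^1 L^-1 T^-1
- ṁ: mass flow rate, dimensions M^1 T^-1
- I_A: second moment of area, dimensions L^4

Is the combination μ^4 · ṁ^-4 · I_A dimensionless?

yes

Sum the exponent of each base dimension across the product:
  M: 4·[μ]_M − 4·[ṁ]_M + [I_A]_M = 4·(1) − 4·(1) + (0) = 0
  L: 4·[μ]_L − 4·[ṁ]_L + [I_A]_L = 4·(-1) − 4·(0) + (4) = 0
  T: 4·[μ]_T − 4·[ṁ]_T + [I_A]_T = 4·(-1) − 4·(-1) + (0) = 0
All base exponents vanish — dimensionless.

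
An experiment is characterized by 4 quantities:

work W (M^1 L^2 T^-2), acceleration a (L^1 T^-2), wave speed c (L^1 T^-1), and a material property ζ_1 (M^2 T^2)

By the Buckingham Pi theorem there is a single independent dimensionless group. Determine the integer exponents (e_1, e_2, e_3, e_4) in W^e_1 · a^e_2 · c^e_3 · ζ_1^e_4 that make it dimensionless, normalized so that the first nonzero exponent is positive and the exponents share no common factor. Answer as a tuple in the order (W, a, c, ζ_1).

M: e_1·(1) + e_2·(0) + e_3·(0) + e_4·(2) = 0
L: e_1·(2) + e_2·(1) + e_3·(1) + e_4·(0) = 0
T: e_1·(-2) + e_2·(-2) + e_3·(-1) + e_4·(2) = 0
Solving this homogeneous linear system for the smallest-integer solution (first nonzero entry positive) gives (2, -2, -2, -1).

(2, -2, -2, -1)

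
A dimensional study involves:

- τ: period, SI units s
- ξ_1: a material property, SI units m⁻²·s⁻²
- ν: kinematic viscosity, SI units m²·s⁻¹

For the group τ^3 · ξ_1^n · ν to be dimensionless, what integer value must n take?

Balance the L exponent: (-2)·n from ξ_1, plus 3·(0) + (2) = 2 from the rest, must sum to zero.
-2n + 2 = 0, so n = 1.

1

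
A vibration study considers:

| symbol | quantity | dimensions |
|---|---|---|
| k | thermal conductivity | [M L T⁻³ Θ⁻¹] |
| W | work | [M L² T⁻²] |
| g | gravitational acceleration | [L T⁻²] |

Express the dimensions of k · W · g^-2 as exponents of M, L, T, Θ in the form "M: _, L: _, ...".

Collect each base-dimension exponent across the product:
  M: (1) + (1) − 2·(0) = 2
  L: (1) + (2) − 2·(1) = 1
  T: (-3) + (-2) − 2·(-2) = -1
  Θ: (-1) + (0) − 2·(0) = -1
So the dimensions are [M² L T⁻¹ Θ⁻¹].

M: 2, L: 1, T: -1, Θ: -1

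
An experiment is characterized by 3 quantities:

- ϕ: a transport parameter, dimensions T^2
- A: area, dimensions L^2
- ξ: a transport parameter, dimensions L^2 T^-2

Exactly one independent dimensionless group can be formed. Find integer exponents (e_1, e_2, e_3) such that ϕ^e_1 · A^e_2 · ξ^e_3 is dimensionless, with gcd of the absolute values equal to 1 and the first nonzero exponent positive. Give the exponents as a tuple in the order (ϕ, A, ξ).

L: e_1·(0) + e_2·(2) + e_3·(2) = 0
T: e_1·(2) + e_2·(0) + e_3·(-2) = 0
Solving this homogeneous linear system for the smallest-integer solution (first nonzero entry positive) gives (1, -1, 1).

(1, -1, 1)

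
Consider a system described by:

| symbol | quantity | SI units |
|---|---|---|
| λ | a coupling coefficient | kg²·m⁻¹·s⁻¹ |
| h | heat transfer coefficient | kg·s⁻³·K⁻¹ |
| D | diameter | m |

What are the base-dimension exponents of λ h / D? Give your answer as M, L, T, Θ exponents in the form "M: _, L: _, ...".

Collect each base-dimension exponent across the product:
  M: (2) + (1) − (0) = 3
  L: (-1) + (0) − (1) = -2
  T: (-1) + (-3) − (0) = -4
  Θ: (0) + (-1) − (0) = -1
So the dimensions are [M³ L⁻² T⁻⁴ Θ⁻¹].

M: 3, L: -2, T: -4, Θ: -1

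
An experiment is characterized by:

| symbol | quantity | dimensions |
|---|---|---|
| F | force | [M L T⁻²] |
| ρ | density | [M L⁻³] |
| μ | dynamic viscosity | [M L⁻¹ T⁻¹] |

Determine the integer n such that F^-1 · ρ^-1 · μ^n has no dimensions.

2

Balance the M exponent: (1)·n from μ, plus −(1) − (1) = -2 from the rest, must sum to zero.
n − 2 = 0, so n = 2.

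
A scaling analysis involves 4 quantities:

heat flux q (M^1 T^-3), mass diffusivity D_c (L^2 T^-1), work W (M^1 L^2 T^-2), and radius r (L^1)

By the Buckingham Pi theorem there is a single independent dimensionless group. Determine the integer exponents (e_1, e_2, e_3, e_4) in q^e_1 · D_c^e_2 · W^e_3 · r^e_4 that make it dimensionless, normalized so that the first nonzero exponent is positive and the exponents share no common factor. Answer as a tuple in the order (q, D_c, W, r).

M: e_1·(1) + e_2·(0) + e_3·(1) + e_4·(0) = 0
L: e_1·(0) + e_2·(2) + e_3·(2) + e_4·(1) = 0
T: e_1·(-3) + e_2·(-1) + e_3·(-2) + e_4·(0) = 0
Solving this homogeneous linear system for the smallest-integer solution (first nonzero entry positive) gives (1, -1, -1, 4).

(1, -1, -1, 4)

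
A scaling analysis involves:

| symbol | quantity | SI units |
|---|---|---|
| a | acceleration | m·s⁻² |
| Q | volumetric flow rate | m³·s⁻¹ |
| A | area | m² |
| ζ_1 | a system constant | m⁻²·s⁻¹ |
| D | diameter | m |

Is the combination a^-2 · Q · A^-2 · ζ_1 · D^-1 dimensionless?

Sum the exponent of each base dimension across the product:
  L: −2·[a]_L + [Q]_L − 2·[A]_L + [ζ_1]_L − [D]_L = −2·(1) + (3) − 2·(2) + (-2) − (1) = -6
  T: −2·[a]_T + [Q]_T − 2·[A]_T + [ζ_1]_T − [D]_T = −2·(-2) + (-1) − 2·(0) + (-1) − (0) = 2
Net dimensions [L⁻⁶ T²] ≠ [1] — not dimensionless.

no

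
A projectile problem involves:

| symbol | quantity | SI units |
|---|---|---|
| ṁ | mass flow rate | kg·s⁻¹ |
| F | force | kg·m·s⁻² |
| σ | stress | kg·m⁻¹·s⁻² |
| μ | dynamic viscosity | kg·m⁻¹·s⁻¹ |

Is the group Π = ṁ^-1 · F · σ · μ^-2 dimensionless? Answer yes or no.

Sum the exponent of each base dimension across the product:
  M: −[ṁ]_M + [F]_M + [σ]_M − 2·[μ]_M = −(1) + (1) + (1) − 2·(1) = -1
  L: −[ṁ]_L + [F]_L + [σ]_L − 2·[μ]_L = −(0) + (1) + (-1) − 2·(-1) = 2
  T: −[ṁ]_T + [F]_T + [σ]_T − 2·[μ]_T = −(-1) + (-2) + (-2) − 2·(-1) = -1
Net dimensions [M⁻¹ L² T⁻¹] ≠ [1] — not dimensionless.

no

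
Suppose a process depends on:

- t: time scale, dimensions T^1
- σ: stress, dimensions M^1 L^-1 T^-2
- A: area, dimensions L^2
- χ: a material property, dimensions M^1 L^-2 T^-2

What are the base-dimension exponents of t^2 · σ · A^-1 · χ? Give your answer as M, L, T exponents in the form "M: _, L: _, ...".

M: 2, L: -5, T: -2

Collect each base-dimension exponent across the product:
  M: 2·(0) + (1) − (0) + (1) = 2
  L: 2·(0) + (-1) − (2) + (-2) = -5
  T: 2·(1) + (-2) − (0) + (-2) = -2
So the dimensions are [M² L⁻⁵ T⁻²].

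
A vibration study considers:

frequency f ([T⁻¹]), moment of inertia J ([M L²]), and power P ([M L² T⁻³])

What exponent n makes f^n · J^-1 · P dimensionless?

-3

Balance the T exponent: (-1)·n from f, plus −(0) + (-3) = -3 from the rest, must sum to zero.
−n − 3 = 0, so n = -3.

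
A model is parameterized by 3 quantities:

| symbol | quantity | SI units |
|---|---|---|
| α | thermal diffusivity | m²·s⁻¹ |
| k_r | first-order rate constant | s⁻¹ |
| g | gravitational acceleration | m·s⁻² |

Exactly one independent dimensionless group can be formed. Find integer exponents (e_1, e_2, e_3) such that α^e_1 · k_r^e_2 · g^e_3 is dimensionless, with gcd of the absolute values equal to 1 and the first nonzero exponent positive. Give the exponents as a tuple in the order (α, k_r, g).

L: e_1·(2) + e_2·(0) + e_3·(1) = 0
T: e_1·(-1) + e_2·(-1) + e_3·(-2) = 0
Solving this homogeneous linear system for the smallest-integer solution (first nonzero entry positive) gives (1, 3, -2).

(1, 3, -2)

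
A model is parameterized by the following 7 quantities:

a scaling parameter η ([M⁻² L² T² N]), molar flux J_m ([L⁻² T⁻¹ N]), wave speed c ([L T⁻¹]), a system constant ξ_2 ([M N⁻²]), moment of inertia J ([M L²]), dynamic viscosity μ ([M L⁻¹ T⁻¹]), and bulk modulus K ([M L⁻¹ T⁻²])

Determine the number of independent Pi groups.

There are 7 variables and 4 base dimensions (M, L, T, N).
The dimension matrix has rank 4.
Independent dimensionless groups: 7 − 4 = 3.

3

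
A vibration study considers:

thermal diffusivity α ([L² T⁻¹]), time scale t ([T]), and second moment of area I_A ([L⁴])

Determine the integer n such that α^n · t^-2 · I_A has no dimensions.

-2

Balance the L exponent: (2)·n from α, plus −2·(0) + (4) = 4 from the rest, must sum to zero.
2n + 4 = 0, so n = -2.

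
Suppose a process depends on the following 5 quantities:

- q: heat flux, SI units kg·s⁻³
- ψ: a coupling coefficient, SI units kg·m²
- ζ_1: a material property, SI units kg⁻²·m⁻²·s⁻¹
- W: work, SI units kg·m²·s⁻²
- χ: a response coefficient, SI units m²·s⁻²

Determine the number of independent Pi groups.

2

There are 5 variables and 3 base dimensions (M, L, T).
The dimension matrix has rank 3.
Independent dimensionless groups: 5 − 3 = 2.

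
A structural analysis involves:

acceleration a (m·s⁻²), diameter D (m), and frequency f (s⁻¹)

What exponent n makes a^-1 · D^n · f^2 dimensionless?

Balance the L exponent: (1)·n from D, plus −(1) + 2·(0) = -1 from the rest, must sum to zero.
n − 1 = 0, so n = 1.

1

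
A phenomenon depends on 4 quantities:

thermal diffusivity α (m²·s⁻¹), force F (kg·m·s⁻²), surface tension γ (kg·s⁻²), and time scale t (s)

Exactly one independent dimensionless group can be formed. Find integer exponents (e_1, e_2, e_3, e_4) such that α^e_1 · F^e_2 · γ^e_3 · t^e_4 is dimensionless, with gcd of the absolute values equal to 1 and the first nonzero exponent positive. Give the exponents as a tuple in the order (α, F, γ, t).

M: e_1·(0) + e_2·(1) + e_3·(1) + e_4·(0) = 0
L: e_1·(2) + e_2·(1) + e_3·(0) + e_4·(0) = 0
T: e_1·(-1) + e_2·(-2) + e_3·(-2) + e_4·(1) = 0
Solving this homogeneous linear system for the smallest-integer solution (first nonzero entry positive) gives (1, -2, 2, 1).

(1, -2, 2, 1)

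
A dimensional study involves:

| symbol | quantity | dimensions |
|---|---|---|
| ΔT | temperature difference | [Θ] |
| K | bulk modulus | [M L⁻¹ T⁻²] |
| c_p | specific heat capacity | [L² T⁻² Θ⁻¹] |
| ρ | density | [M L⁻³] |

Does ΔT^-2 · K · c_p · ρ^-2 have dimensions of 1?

no

Sum the exponent of each base dimension across the product:
  M: −2·[ΔT]_M + [K]_M + [c_p]_M − 2·[ρ]_M = −2·(0) + (1) + (0) − 2·(1) = -1
  L: −2·[ΔT]_L + [K]_L + [c_p]_L − 2·[ρ]_L = −2·(0) + (-1) + (2) − 2·(-3) = 7
  T: −2·[ΔT]_T + [K]_T + [c_p]_T − 2·[ρ]_T = −2·(0) + (-2) + (-2) − 2·(0) = -4
  Θ: −2·[ΔT]_Θ + [K]_Θ + [c_p]_Θ − 2·[ρ]_Θ = −2·(1) + (0) + (-1) − 2·(0) = -3
Net dimensions [M⁻¹ L⁷ T⁻⁴ Θ⁻³] ≠ [1] — not dimensionless.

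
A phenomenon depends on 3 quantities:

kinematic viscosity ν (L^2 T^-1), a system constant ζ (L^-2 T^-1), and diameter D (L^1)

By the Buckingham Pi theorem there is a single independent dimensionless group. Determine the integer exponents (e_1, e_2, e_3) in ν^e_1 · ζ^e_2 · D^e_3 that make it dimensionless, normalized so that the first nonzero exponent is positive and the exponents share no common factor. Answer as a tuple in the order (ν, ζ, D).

L: e_1·(2) + e_2·(-2) + e_3·(1) = 0
T: e_1·(-1) + e_2·(-1) + e_3·(0) = 0
Solving this homogeneous linear system for the smallest-integer solution (first nonzero entry positive) gives (1, -1, -4).

(1, -1, -4)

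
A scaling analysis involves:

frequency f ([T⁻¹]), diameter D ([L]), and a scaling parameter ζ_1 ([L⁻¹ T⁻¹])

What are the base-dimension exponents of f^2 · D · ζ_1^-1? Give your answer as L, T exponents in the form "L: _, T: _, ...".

Collect each base-dimension exponent across the product:
  L: 2·(0) + (1) − (-1) = 2
  T: 2·(-1) + (0) − (-1) = -1
So the dimensions are [L² T⁻¹].

L: 2, T: -1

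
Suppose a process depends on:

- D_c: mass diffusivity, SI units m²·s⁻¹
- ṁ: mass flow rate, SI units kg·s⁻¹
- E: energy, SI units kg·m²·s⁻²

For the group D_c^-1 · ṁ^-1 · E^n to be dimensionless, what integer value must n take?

1

Balance the M exponent: (1)·n from E, plus −(0) − (1) = -1 from the rest, must sum to zero.
n − 1 = 0, so n = 1.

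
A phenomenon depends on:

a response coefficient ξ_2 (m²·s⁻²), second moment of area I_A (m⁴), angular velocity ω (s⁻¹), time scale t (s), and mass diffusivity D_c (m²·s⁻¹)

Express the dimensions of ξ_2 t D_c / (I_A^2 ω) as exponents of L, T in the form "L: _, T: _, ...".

L: -4, T: -1

Collect each base-dimension exponent across the product:
  L: (2) − 2·(4) − (0) + (0) + (2) = -4
  T: (-2) − 2·(0) − (-1) + (1) + (-1) = -1
So the dimensions are [L⁻⁴ T⁻¹].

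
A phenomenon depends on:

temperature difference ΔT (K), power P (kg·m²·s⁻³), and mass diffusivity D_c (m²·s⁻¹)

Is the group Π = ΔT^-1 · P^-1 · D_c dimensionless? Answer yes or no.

Sum the exponent of each base dimension across the product:
  M: −[ΔT]_M − [P]_M + [D_c]_M = −(0) − (1) + (0) = -1
  L: −[ΔT]_L − [P]_L + [D_c]_L = −(0) − (2) + (2) = 0
  T: −[ΔT]_T − [P]_T + [D_c]_T = −(0) − (-3) + (-1) = 2
  Θ: −[ΔT]_Θ − [P]_Θ + [D_c]_Θ = −(1) − (0) + (0) = -1
Net dimensions [M⁻¹ T² Θ⁻¹] ≠ [1] — not dimensionless.

no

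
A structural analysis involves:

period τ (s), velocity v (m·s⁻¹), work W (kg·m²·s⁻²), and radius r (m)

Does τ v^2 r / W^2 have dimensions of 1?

no

Sum the exponent of each base dimension across the product:
  M: [τ]_M + 2·[v]_M − 2·[W]_M + [r]_M = (0) + 2·(0) − 2·(1) + (0) = -2
  L: [τ]_L + 2·[v]_L − 2·[W]_L + [r]_L = (0) + 2·(1) − 2·(2) + (1) = -1
  T: [τ]_T + 2·[v]_T − 2·[W]_T + [r]_T = (1) + 2·(-1) − 2·(-2) + (0) = 3
Net dimensions [M⁻² L⁻¹ T³] ≠ [1] — not dimensionless.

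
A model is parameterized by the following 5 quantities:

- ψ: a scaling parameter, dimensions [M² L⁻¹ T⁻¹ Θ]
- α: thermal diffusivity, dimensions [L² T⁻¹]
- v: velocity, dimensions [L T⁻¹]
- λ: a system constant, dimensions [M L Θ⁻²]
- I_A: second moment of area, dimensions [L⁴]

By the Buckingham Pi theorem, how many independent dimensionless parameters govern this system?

1

There are 5 variables and 4 base dimensions (M, L, T, Θ).
The dimension matrix has rank 4.
Independent dimensionless groups: 5 − 4 = 1.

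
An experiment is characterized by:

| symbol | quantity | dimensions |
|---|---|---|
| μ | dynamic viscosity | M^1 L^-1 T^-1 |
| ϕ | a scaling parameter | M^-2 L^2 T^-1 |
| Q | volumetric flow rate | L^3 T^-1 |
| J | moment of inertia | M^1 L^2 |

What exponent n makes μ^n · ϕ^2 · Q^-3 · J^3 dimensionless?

Balance the M exponent: (1)·n from μ, plus 2·(-2) − 3·(0) + 3·(1) = -1 from the rest, must sum to zero.
n − 1 = 0, so n = 1.

1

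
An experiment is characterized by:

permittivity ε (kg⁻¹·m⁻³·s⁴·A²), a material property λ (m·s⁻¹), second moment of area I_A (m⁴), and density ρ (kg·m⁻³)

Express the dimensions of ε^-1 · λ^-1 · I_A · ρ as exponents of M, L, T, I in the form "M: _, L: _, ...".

Collect each base-dimension exponent across the product:
  M: −(-1) − (0) + (0) + (1) = 2
  L: −(-3) − (1) + (4) + (-3) = 3
  T: −(4) − (-1) + (0) + (0) = -3
  I: −(2) − (0) + (0) + (0) = -2
So the dimensions are [M² L³ T⁻³ I⁻²].

M: 2, L: 3, T: -3, I: -2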